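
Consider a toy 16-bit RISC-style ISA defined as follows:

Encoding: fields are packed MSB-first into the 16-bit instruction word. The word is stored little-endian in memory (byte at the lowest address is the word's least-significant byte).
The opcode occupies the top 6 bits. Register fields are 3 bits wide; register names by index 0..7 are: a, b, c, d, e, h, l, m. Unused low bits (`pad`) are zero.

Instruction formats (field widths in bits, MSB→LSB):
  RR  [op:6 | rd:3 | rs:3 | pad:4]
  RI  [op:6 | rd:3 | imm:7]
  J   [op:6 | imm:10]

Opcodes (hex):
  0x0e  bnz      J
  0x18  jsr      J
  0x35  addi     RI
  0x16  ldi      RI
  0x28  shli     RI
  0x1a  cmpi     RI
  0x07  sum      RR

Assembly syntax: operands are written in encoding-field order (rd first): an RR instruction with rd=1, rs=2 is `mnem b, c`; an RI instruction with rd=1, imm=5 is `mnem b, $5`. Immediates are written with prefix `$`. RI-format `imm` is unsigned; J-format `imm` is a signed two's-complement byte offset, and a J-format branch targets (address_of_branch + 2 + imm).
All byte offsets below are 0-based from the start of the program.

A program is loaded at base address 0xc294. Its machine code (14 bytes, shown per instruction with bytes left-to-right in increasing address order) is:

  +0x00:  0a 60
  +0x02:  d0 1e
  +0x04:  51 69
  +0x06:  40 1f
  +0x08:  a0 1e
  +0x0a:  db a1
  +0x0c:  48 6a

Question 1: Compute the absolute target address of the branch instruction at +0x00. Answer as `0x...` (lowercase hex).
0xc2a0

@+00  little-endian(0a 60) = 0x600a
  opcode bits[15:10]=0x18: jsr/J
  imm@[9:0]=0xa ⇒ $10
  target = base 0xc294 + off 0x00 + 2 + imm 10 = 0xc2a0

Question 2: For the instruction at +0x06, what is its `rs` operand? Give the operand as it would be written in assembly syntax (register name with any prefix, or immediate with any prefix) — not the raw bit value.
e

@+06  little-endian(40 1f) = 0x1f40
  top 6b → 0x7 → sum [RR]
  rd: (w>>7)&0x7=0x6 → l
  rs: (w>>4)&0x7=0x4 → e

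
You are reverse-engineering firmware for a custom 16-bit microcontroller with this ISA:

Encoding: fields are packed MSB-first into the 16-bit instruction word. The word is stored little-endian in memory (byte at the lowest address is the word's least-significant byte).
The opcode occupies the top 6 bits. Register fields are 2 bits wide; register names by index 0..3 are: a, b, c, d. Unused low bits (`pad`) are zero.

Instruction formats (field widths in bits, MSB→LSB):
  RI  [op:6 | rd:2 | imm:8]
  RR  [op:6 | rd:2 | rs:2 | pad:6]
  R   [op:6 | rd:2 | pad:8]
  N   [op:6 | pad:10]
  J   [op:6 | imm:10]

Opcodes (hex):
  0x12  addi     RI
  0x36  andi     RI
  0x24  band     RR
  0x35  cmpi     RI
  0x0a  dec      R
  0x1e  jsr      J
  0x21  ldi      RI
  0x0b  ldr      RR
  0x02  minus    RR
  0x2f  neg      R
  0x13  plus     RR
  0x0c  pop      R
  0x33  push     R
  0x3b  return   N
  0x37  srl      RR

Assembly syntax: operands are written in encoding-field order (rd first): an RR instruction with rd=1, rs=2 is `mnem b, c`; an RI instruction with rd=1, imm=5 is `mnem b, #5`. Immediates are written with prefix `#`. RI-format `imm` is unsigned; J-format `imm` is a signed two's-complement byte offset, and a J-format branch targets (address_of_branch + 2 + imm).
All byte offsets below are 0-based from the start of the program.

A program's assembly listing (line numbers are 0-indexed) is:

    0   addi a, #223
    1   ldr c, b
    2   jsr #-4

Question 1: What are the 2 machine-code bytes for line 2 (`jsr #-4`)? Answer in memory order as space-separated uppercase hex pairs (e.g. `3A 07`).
L2: jsr op=0x1e:6|imm=-4:10 ⇒ 0x7bfc ⇒ little fc 7b

FC 7B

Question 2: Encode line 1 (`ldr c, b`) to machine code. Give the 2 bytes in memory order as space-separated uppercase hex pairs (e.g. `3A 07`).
40 2E

L1: ldr op=0xb:6|rd=2:2|rs=1:2|pad=0:6 ⇒ 0x2e40 ⇒ little 40 2e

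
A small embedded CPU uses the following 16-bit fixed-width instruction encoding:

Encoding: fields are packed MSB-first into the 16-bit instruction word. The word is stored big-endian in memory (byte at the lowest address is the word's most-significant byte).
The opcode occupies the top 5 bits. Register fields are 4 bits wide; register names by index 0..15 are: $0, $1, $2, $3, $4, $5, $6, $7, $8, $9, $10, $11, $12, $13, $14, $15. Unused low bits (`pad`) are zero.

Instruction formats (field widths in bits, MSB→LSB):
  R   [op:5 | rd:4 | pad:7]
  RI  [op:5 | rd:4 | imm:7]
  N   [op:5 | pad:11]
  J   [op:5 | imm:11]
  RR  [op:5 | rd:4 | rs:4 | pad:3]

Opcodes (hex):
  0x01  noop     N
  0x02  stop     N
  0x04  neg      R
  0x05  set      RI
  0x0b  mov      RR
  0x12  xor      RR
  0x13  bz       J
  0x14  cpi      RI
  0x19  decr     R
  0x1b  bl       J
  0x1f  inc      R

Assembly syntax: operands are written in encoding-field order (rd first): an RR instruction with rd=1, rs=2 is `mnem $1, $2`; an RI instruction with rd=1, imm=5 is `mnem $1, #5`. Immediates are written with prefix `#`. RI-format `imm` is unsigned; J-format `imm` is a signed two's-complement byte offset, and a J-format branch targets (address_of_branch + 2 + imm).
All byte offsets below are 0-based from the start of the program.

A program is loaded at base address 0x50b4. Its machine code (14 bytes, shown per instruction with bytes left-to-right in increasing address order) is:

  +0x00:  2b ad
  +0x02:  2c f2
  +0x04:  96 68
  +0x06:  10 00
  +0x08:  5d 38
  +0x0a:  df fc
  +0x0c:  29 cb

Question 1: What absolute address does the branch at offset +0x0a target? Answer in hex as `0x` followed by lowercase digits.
0x50bc

@+0a  big-endian(df fc) = 0xdffc
  top 5b → 0x1b → bl [J]
  imm: (w>>0)&0x7ff=0x7fc (s11→-4) → #-4
  target = base 0x50b4 + off 0x0a + 2 + imm -4 = 0x50bc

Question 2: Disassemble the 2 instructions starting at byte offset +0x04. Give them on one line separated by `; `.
xor $12, $13; stop

+0x04: 96 68 ⇒ word 0x9668 (big)
  op=0x9668>>11=0x12 ⇒ xor (RR)
  rd: (w>>7)&0xf=0xc → $12
  rs: (w>>3)&0xf=0xd → $13
+0x06: 10 00 ⇒ word 0x1000 (big)
  op=0x1000>>11=0x2 ⇒ stop (N)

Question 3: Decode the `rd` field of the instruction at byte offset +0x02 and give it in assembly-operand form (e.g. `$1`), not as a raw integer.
$9

@+02  big-endian(2c f2) = 0x2cf2
  opcode bits[15:11]=0x5: set/RI
  [10:7] rd=9 = $9
  [6:0] imm=114 = #114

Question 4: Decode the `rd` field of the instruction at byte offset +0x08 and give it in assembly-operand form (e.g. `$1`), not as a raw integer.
off 0x08: read 5d 38 as big → 0x5d38
  top 5b → 0xb → mov [RR]
  rd@[10:7]=0xa ⇒ $10
  rs@[6:3]=0x7 ⇒ $7

$10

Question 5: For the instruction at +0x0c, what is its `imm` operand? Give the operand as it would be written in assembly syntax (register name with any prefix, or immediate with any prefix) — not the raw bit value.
#75

off 0x0c: read 29 cb as big → 0x29cb
  opcode bits[15:11]=0x5: set/RI
  rd@[10:7]=0x3 ⇒ $3
  imm@[6:0]=0x4b ⇒ #75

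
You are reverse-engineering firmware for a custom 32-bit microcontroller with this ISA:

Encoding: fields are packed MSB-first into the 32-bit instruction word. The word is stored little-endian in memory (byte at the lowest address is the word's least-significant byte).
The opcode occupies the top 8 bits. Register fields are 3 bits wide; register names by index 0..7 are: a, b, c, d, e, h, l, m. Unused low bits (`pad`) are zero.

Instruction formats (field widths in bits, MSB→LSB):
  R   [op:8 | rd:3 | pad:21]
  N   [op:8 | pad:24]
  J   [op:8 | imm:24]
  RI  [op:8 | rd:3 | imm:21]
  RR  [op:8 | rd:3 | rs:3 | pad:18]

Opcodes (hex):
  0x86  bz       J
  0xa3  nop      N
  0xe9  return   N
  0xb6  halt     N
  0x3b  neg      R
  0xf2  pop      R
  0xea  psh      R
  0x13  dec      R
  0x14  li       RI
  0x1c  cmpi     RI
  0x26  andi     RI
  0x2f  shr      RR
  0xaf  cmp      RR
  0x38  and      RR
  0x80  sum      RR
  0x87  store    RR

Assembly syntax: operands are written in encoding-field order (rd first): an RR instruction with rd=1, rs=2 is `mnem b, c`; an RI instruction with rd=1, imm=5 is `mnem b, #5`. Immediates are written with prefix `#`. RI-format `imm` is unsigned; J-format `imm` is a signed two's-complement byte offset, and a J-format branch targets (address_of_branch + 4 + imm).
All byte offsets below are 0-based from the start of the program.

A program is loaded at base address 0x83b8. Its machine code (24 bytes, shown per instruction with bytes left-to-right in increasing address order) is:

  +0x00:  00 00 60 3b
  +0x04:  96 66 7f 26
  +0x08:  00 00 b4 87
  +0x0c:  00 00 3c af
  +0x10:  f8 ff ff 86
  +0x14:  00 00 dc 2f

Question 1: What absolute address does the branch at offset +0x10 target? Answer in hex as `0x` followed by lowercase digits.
+0x10: f8 ff ff 86 ⇒ word 0x86fffff8 (little)
  op=0x86fffff8>>24=0x86 ⇒ bz (J)
  imm: (w>>0)&0xffffff=0xfffff8 (s24→-8) → #-8
  target = base 0x83b8 + off 0x10 + 4 + imm -8 = 0x83c4

0x83c4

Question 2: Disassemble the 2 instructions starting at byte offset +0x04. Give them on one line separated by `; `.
+0x04: 96 66 7f 26 ⇒ word 0x267f6696 (little)
  op=0x267f6696>>24=0x26 ⇒ andi (RI)
  rd: (w>>21)&0x7=0x3 → d
  imm: (w>>0)&0x1fffff=0x1f6696 → #2057878
+0x08: 00 00 b4 87 ⇒ word 0x87b40000 (little)
  op=0x87b40000>>24=0x87 ⇒ store (RR)
  rd: (w>>21)&0x7=0x5 → h
  rs: (w>>18)&0x7=0x5 → h

andi d, #2057878; store h, h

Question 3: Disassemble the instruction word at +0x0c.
cmp b, m

@+0c  little-endian(00 00 3c af) = 0xaf3c0000
  opcode bits[31:24]=0xaf: cmp/RR
  [23:21] rd=1 = b
  [20:18] rs=7 = m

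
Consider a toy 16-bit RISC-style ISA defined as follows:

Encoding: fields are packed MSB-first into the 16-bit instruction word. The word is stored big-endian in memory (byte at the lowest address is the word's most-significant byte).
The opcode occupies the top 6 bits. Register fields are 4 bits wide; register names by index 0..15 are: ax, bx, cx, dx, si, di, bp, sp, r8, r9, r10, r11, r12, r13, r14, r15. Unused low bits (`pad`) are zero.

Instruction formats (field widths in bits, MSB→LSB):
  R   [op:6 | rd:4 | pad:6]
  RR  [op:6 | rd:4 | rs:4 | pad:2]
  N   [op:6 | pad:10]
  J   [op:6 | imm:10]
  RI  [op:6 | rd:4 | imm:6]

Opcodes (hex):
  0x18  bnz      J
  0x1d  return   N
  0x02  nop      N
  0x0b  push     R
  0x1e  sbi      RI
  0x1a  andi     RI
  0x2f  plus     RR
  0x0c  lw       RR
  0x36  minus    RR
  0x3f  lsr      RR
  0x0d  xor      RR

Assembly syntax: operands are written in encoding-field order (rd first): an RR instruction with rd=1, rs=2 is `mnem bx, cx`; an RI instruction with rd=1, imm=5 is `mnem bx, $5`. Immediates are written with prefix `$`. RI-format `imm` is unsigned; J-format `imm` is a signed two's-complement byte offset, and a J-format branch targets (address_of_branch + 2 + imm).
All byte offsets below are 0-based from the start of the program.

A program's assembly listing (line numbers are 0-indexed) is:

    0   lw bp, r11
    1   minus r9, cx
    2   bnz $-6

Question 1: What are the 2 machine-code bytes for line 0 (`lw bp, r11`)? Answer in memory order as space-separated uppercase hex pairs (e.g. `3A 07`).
31 AC

L0: lw op=0xc:6|rd=6:4|rs=11:4|pad=0:2 ⇒ 0x31ac ⇒ big 31 ac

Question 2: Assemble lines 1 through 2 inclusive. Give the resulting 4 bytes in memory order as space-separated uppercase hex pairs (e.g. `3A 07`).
DA 48 63 FA

line 1 (minus): pack op=0x36:6|rd=9:4|rs=2:4|pad=0:2 = 0xda48; big→ da 48
line 2 (bnz): pack op=0x18:6|imm=-6:10 = 0x63fa; big→ 63 fa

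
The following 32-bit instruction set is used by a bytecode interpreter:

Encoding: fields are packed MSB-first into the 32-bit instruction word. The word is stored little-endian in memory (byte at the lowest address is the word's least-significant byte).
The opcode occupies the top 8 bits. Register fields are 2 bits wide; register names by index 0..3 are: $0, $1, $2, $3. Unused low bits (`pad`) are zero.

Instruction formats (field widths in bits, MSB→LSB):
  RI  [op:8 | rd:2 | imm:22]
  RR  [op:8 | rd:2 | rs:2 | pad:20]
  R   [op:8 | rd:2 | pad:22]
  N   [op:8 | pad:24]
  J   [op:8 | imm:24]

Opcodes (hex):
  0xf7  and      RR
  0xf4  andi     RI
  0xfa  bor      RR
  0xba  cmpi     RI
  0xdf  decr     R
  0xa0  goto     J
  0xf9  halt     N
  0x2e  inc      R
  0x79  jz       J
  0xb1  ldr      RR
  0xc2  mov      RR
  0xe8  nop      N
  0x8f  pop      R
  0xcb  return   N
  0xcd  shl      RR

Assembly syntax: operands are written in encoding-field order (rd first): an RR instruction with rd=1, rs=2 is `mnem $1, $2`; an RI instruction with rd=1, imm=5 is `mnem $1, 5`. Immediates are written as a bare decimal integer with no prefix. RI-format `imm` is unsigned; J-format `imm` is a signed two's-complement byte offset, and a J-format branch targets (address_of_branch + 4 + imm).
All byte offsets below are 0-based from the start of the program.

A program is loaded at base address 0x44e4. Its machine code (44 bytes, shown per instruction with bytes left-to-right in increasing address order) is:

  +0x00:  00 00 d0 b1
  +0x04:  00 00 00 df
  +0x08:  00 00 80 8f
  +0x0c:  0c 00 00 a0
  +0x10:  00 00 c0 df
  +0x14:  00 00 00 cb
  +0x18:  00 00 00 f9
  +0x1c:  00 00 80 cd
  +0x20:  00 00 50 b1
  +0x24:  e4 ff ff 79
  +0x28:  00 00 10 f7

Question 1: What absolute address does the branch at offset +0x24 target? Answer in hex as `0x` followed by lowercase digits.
+0x24: e4 ff ff 79 ⇒ word 0x79ffffe4 (little)
  op=0x79ffffe4>>24=0x79 ⇒ jz (J)
  imm: (w>>0)&0xffffff=0xffffe4 (s24→-28) → -28
  target = base 0x44e4 + off 0x24 + 4 + imm -28 = 0x44f0

0x44f0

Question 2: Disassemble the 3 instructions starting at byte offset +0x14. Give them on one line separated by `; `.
return; halt; shl $2, $0

off 0x14: read 00 00 00 cb as little → 0xcb000000
  op=0xcb000000>>24=0xcb ⇒ return (N)
off 0x18: read 00 00 00 f9 as little → 0xf9000000
  op=0xf9000000>>24=0xf9 ⇒ halt (N)
off 0x1c: read 00 00 80 cd as little → 0xcd800000
  op=0xcd800000>>24=0xcd ⇒ shl (RR)
  [23:22] rd=2 = $2
  [21:20] rs=0 = $0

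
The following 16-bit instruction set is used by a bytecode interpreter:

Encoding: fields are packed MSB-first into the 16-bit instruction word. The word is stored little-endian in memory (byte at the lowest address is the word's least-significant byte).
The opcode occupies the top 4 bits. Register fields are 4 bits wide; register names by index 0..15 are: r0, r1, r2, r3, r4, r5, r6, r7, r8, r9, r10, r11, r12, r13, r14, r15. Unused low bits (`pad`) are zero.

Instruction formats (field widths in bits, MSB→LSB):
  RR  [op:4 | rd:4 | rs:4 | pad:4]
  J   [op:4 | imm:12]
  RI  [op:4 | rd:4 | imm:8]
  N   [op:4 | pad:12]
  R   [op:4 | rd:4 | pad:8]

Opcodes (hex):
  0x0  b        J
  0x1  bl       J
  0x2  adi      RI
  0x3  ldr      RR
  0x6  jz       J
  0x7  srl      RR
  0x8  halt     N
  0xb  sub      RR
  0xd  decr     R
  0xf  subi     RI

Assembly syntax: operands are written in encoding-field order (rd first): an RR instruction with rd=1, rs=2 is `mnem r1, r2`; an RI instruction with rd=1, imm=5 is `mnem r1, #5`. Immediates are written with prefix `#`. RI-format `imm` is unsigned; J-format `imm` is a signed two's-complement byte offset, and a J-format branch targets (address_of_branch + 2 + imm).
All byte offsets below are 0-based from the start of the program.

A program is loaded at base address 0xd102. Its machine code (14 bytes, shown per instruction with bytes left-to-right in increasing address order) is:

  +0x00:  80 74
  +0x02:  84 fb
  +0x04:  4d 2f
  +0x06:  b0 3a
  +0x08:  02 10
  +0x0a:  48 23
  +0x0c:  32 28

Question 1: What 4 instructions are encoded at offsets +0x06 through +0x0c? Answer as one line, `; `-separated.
ldr r10, r11; bl #2; adi r3, #72; adi r8, #50

@+06  little-endian(b0 3a) = 0x3ab0
  opcode bits[15:12]=0x3: ldr/RR
  rd: (w>>8)&0xf=0xa → r10
  rs: (w>>4)&0xf=0xb → r11
@+08  little-endian(02 10) = 0x1002
  opcode bits[15:12]=0x1: bl/J
  imm: (w>>0)&0xfff=0x2 → #2
@+0a  little-endian(48 23) = 0x2348
  opcode bits[15:12]=0x2: adi/RI
  rd: (w>>8)&0xf=0x3 → r3
  imm: (w>>0)&0xff=0x48 → #72
@+0c  little-endian(32 28) = 0x2832
  opcode bits[15:12]=0x2: adi/RI
  rd: (w>>8)&0xf=0x8 → r8
  imm: (w>>0)&0xff=0x32 → #50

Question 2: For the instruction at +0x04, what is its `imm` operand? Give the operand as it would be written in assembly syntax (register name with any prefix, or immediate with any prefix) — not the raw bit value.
[04] 4d 2f → 0x2f4d
  top 4b → 0x2 → adi [RI]
  [11:8] rd=15 = r15
  [7:0] imm=77 = #77

#77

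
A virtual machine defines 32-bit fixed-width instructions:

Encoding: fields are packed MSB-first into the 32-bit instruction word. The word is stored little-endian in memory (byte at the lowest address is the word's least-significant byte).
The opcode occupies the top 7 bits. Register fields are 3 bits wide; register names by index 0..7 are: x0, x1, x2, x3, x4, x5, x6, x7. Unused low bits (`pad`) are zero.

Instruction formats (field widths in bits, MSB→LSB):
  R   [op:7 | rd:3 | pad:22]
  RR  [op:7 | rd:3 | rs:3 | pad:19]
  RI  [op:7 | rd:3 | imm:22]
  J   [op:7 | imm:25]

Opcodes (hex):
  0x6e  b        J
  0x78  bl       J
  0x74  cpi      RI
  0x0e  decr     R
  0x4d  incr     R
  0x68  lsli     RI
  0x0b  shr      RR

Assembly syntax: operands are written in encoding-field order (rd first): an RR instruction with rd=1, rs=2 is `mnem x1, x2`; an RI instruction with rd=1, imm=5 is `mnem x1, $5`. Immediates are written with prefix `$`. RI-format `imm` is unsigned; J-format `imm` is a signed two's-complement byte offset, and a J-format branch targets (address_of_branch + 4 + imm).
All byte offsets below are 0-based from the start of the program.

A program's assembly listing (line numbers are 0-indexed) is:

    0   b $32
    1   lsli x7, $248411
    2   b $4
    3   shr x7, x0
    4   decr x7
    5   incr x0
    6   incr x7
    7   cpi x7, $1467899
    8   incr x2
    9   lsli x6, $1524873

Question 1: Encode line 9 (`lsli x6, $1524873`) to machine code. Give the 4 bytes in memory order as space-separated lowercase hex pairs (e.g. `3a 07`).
9. lsli fields op=0x68:7|rd=6:3|imm=1524873:22 → word d1974489h → 89 44 97 d1

89 44 97 d1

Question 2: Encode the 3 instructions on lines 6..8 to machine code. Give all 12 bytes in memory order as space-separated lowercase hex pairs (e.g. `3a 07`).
00 00 c0 9b fb 65 d6 e9 00 00 80 9a

line 6 (incr): pack op=0x4d:7|rd=7:3|pad=0:22 = 0x9bc00000; little→ 00 00 c0 9b
line 7 (cpi): pack op=0x74:7|rd=7:3|imm=1467899:22 = 0xe9d665fb; little→ fb 65 d6 e9
line 8 (incr): pack op=0x4d:7|rd=2:3|pad=0:22 = 0x9a800000; little→ 00 00 80 9a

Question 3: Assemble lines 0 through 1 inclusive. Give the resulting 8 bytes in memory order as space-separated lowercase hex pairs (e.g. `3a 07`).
20 00 00 dc 5b ca c3 d1

line 0 (b): pack op=0x6e:7|imm=32:25 = 0xdc000020; little→ 20 00 00 dc
line 1 (lsli): pack op=0x68:7|rd=7:3|imm=248411:22 = 0xd1c3ca5b; little→ 5b ca c3 d1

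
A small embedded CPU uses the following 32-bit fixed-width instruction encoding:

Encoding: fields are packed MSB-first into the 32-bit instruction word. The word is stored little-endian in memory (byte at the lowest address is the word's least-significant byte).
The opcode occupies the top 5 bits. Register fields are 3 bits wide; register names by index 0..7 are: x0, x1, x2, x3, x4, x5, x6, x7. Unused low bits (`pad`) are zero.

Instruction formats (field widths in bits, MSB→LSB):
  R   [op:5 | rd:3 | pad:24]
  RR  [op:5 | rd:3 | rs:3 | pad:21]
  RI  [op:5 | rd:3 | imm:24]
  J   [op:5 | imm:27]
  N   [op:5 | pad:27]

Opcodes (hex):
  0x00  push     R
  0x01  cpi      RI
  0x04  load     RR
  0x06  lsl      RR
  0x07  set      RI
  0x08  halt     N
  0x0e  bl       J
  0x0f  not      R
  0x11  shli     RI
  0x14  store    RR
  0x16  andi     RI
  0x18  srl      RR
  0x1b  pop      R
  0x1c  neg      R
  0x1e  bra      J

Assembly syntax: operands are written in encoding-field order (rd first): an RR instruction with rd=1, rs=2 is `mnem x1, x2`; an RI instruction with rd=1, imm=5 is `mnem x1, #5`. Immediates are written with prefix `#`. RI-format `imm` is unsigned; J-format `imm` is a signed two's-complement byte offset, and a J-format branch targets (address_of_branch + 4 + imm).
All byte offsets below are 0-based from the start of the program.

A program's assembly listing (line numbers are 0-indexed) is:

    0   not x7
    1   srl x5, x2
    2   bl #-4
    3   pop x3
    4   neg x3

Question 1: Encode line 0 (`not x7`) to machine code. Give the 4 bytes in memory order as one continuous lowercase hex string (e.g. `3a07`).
line 0 (not): pack op=0xf:5|rd=7:3|pad=0:24 = 0x7f000000; little→ 00 00 00 7f

0000007f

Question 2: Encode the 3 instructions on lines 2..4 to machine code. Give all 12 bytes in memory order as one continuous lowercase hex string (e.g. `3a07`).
2. bl fields op=0xe:5|imm=-4:27 → word 77fffffch → fc ff ff 77
3. pop fields op=0x1b:5|rd=3:3|pad=0:24 → word db000000h → 00 00 00 db
4. neg fields op=0x1c:5|rd=3:3|pad=0:24 → word e3000000h → 00 00 00 e3

fcffff77000000db000000e3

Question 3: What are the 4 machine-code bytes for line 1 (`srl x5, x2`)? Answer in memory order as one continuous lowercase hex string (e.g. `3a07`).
000040c5

line 1 (srl): pack op=0x18:5|rd=5:3|rs=2:3|pad=0:21 = 0xc5400000; little→ 00 00 40 c5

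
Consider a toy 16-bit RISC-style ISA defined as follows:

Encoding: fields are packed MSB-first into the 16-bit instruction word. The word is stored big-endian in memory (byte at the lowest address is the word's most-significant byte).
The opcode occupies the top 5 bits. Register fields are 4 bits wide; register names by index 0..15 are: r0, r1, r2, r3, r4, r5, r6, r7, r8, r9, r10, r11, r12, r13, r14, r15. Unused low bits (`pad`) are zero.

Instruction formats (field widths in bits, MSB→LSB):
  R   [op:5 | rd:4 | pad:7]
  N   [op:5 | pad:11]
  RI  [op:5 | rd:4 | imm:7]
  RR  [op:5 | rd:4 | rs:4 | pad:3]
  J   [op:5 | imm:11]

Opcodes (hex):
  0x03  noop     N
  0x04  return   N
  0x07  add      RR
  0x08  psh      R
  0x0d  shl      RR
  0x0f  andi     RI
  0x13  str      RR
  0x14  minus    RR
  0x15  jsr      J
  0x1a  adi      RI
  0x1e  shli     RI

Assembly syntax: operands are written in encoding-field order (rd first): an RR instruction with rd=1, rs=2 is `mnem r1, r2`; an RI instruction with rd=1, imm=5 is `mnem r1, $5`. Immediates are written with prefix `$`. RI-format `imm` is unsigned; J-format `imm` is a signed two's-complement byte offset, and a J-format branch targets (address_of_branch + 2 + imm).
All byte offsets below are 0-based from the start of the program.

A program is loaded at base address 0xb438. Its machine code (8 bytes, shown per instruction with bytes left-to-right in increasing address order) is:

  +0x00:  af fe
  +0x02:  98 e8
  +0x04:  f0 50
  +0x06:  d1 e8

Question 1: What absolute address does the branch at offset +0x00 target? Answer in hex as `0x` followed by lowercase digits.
0xb438

off 0x00: read af fe as big → 0xaffe
  top 5b → 0x15 → jsr [J]
  imm@[10:0]=0x7fe (s11→-2) ⇒ $-2
  target = base 0xb438 + off 0x00 + 2 + imm -2 = 0xb438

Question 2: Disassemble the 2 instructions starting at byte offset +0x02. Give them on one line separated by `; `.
str r1, r13; shli r0, $80

+0x02: 98 e8 ⇒ word 0x98e8 (big)
  top 5b → 0x13 → str [RR]
  rd@[10:7]=0x1 ⇒ r1
  rs@[6:3]=0xd ⇒ r13
+0x04: f0 50 ⇒ word 0xf050 (big)
  top 5b → 0x1e → shli [RI]
  rd@[10:7]=0x0 ⇒ r0
  imm@[6:0]=0x50 ⇒ $80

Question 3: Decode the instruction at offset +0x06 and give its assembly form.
adi r3, $104

[06] d1 e8 → 0xd1e8
  op=0xd1e8>>11=0x1a ⇒ adi (RI)
  [10:7] rd=3 = r3
  [6:0] imm=104 = $104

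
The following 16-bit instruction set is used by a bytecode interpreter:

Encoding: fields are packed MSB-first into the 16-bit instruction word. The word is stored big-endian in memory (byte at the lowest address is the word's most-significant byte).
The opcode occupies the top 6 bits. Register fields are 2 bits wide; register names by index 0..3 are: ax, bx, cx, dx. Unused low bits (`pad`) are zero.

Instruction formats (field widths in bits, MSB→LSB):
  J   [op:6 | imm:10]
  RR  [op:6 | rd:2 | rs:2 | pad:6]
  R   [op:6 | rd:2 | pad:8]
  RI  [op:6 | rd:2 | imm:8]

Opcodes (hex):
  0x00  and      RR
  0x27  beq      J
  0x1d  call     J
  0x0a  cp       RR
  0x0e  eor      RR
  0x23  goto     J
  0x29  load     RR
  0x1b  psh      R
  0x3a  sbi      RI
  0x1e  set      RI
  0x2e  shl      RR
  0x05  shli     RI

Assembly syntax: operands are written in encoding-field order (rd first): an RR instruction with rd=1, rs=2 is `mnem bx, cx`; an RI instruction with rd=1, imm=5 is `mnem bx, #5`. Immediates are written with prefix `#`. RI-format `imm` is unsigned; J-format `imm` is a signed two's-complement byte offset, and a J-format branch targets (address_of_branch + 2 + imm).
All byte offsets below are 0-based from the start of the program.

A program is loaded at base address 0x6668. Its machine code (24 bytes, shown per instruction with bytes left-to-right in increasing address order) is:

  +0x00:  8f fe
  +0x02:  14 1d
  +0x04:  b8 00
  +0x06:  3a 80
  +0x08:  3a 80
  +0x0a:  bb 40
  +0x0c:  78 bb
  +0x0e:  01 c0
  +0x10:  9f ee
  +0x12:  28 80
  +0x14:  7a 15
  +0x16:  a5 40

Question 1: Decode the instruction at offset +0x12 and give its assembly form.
cp ax, cx

+0x12: 28 80 ⇒ word 0x2880 (big)
  opcode bits[15:10]=0xa: cp/RR
  rd: (w>>8)&0x3=0x0 → ax
  rs: (w>>6)&0x3=0x2 → cx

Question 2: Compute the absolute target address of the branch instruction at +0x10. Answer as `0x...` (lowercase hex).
[10] 9f ee → 0x9fee
  top 6b → 0x27 → beq [J]
  imm@[9:0]=0x3ee (s10→-18) ⇒ #-18
  target = base 0x6668 + off 0x10 + 2 + imm -18 = 0x6668

0x6668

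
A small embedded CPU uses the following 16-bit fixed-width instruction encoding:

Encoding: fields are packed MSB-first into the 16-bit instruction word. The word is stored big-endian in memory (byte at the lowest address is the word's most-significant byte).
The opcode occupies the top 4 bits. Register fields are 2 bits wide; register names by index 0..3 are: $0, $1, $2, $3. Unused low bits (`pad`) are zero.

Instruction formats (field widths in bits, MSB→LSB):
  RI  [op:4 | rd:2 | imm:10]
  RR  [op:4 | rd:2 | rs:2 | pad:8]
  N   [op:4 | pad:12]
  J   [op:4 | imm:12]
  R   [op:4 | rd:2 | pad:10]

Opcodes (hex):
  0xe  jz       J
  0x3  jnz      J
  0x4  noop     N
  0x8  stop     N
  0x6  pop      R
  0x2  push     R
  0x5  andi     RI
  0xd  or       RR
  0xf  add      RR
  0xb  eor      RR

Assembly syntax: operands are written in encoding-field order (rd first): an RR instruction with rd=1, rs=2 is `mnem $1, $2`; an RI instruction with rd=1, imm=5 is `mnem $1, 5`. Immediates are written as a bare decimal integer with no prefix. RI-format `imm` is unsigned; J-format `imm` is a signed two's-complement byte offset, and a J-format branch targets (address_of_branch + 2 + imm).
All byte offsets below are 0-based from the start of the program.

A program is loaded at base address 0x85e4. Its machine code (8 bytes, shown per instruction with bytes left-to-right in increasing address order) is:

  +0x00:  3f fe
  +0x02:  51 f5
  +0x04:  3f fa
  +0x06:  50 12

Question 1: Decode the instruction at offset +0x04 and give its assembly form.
jnz -6

+0x04: 3f fa ⇒ word 0x3ffa (big)
  op=0x3ffa>>12=0x3 ⇒ jnz (J)
  [11:0] imm=4090 (s12→-6) = -6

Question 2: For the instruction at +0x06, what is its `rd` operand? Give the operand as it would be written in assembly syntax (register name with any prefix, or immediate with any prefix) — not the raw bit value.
$0

off 0x06: read 50 12 as big → 0x5012
  opcode bits[15:12]=0x5: andi/RI
  rd@[11:10]=0x0 ⇒ $0
  imm@[9:0]=0x12 ⇒ 18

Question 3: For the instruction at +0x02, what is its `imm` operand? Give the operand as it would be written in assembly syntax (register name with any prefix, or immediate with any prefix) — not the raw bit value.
501

off 0x02: read 51 f5 as big → 0x51f5
  op=0x51f5>>12=0x5 ⇒ andi (RI)
  [11:10] rd=0 = $0
  [9:0] imm=501 = 501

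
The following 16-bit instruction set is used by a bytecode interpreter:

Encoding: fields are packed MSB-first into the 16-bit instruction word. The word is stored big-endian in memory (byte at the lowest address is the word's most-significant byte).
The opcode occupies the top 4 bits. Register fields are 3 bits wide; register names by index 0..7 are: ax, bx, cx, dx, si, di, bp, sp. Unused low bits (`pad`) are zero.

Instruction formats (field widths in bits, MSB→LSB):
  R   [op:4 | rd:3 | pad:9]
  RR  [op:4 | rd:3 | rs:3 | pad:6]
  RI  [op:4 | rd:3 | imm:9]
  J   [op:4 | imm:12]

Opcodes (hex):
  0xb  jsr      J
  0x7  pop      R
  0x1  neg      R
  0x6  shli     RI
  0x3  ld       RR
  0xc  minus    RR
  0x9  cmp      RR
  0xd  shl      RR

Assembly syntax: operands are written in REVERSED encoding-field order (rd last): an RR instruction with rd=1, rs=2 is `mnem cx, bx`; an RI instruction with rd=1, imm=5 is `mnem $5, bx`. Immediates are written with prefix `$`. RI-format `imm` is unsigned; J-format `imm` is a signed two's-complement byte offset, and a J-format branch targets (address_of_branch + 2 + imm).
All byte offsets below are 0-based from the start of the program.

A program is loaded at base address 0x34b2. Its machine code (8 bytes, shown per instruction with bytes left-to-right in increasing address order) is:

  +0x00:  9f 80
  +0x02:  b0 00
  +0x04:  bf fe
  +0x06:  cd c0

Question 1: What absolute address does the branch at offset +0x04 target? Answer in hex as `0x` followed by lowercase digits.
0x34b6

off 0x04: read bf fe as big → 0xbffe
  top 4b → 0xb → jsr [J]
  imm@[11:0]=0xffe (s12→-2) ⇒ $-2
  target = base 0x34b2 + off 0x04 + 2 + imm -2 = 0x34b6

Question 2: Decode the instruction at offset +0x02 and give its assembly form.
[02] b0 00 → 0xb000
  op=0xb000>>12=0xb ⇒ jsr (J)
  imm@[11:0]=0x0 ⇒ $0

jsr $0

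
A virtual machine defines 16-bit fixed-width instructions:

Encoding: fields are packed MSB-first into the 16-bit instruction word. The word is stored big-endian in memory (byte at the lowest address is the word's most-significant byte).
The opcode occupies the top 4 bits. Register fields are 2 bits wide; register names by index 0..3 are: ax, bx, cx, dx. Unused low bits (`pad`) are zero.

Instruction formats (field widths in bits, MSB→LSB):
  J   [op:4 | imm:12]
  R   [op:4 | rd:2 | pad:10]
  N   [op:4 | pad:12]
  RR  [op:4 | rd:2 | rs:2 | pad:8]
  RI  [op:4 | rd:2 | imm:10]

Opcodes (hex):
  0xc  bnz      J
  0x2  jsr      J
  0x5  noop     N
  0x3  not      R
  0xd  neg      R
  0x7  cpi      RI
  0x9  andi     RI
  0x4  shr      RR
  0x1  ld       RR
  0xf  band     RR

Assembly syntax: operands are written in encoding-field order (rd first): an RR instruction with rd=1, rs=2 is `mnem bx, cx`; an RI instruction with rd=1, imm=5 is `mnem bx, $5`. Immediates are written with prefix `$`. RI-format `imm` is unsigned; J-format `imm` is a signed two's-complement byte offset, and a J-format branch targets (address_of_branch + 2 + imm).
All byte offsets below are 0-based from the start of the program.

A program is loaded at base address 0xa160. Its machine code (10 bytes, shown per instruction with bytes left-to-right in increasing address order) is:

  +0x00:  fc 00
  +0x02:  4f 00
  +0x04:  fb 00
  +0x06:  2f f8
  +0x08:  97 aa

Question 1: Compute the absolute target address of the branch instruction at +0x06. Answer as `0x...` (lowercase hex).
0xa160

[06] 2f f8 → 0x2ff8
  op=0x2ff8>>12=0x2 ⇒ jsr (J)
  [11:0] imm=4088 (s12→-8) = $-8
  target = base 0xa160 + off 0x06 + 2 + imm -8 = 0xa160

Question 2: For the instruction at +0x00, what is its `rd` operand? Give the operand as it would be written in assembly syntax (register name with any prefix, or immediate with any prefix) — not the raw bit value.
dx

@+00  big-endian(fc 00) = 0xfc00
  op=0xfc00>>12=0xf ⇒ band (RR)
  rd@[11:10]=0x3 ⇒ dx
  rs@[9:8]=0x0 ⇒ ax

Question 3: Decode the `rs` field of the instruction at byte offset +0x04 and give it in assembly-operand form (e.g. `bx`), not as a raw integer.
dx

[04] fb 00 → 0xfb00
  top 4b → 0xf → band [RR]
  rd: (w>>10)&0x3=0x2 → cx
  rs: (w>>8)&0x3=0x3 → dx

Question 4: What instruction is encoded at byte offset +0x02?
shr dx, dx

off 0x02: read 4f 00 as big → 0x4f00
  op=0x4f00>>12=0x4 ⇒ shr (RR)
  [11:10] rd=3 = dx
  [9:8] rs=3 = dx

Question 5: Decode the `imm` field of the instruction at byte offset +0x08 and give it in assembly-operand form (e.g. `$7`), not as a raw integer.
$938

+0x08: 97 aa ⇒ word 0x97aa (big)
  opcode bits[15:12]=0x9: andi/RI
  rd: (w>>10)&0x3=0x1 → bx
  imm: (w>>0)&0x3ff=0x3aa → $938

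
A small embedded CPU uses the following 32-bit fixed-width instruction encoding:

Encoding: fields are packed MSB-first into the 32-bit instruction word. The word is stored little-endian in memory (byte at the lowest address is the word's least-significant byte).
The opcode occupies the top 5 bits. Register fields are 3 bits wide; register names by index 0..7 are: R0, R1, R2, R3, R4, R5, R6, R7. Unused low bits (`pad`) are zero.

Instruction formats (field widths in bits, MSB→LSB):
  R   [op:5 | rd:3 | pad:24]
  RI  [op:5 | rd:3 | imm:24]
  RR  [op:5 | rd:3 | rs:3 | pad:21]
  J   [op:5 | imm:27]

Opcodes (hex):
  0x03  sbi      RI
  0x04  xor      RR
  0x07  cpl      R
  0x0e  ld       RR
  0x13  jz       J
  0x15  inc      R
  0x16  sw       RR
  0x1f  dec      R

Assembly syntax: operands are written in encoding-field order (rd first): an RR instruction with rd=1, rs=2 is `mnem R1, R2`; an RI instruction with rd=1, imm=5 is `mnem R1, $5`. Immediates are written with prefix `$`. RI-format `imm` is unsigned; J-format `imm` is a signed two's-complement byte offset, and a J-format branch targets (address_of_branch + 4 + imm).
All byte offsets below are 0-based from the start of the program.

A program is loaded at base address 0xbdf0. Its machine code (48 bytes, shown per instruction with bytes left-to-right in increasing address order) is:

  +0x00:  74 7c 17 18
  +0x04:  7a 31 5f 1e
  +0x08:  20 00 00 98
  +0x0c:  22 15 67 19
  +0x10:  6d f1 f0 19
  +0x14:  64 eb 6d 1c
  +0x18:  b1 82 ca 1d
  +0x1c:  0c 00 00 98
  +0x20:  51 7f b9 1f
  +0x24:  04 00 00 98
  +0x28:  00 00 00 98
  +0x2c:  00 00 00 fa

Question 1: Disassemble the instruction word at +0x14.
+0x14: 64 eb 6d 1c ⇒ word 0x1c6deb64 (little)
  op=0x1c6deb64>>27=0x3 ⇒ sbi (RI)
  rd: (w>>24)&0x7=0x4 → R4
  imm: (w>>0)&0xffffff=0x6deb64 → $7203684

sbi R4, $7203684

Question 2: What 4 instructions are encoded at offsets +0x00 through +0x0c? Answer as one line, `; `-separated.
[00] 74 7c 17 18 → 0x18177c74
  opcode bits[31:27]=0x3: sbi/RI
  rd: (w>>24)&0x7=0x0 → R0
  imm: (w>>0)&0xffffff=0x177c74 → $1539188
[04] 7a 31 5f 1e → 0x1e5f317a
  opcode bits[31:27]=0x3: sbi/RI
  rd: (w>>24)&0x7=0x6 → R6
  imm: (w>>0)&0xffffff=0x5f317a → $6238586
[08] 20 00 00 98 → 0x98000020
  opcode bits[31:27]=0x13: jz/J
  imm: (w>>0)&0x7ffffff=0x20 → $32
[0c] 22 15 67 19 → 0x19671522
  opcode bits[31:27]=0x3: sbi/RI
  rd: (w>>24)&0x7=0x1 → R1
  imm: (w>>0)&0xffffff=0x671522 → $6755618

sbi R0, $1539188; sbi R6, $6238586; jz $32; sbi R1, $6755618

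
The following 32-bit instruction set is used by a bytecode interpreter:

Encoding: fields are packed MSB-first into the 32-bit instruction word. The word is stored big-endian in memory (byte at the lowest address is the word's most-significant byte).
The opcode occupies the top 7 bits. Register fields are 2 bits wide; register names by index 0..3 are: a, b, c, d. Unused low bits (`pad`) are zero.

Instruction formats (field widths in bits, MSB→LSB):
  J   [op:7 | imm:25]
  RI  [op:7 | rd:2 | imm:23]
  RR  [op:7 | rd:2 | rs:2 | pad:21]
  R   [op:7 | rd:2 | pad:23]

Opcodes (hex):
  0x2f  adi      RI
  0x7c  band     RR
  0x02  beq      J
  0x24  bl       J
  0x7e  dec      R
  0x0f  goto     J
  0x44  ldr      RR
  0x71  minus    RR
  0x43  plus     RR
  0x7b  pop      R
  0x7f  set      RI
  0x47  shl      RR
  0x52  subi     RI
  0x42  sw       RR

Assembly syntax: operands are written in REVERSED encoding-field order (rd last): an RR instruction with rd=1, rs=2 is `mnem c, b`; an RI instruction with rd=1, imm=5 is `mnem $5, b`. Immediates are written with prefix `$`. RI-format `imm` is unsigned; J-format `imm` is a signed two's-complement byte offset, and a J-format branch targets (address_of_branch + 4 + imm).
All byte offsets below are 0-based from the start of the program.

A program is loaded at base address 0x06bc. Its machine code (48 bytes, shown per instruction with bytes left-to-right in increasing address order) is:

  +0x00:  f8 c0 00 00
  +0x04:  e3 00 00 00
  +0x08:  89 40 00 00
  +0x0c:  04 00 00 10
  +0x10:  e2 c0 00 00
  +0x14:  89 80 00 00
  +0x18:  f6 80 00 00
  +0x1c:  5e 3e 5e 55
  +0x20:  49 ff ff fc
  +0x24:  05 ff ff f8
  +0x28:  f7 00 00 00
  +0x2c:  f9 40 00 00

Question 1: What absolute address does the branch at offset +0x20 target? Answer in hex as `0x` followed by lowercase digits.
0x06dc

[20] 49 ff ff fc → 0x49fffffc
  top 7b → 0x24 → bl [J]
  [24:0] imm=33554428 (s25→-4) = $-4
  target = base 0x06bc + off 0x20 + 4 + imm -4 = 0x06dc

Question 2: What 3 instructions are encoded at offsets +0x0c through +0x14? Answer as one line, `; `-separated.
beq $16; minus c, b; ldr a, d

@+0c  big-endian(04 00 00 10) = 0x04000010
  top 7b → 0x2 → beq [J]
  imm@[24:0]=0x10 ⇒ $16
@+10  big-endian(e2 c0 00 00) = 0xe2c00000
  top 7b → 0x71 → minus [RR]
  rd@[24:23]=0x1 ⇒ b
  rs@[22:21]=0x2 ⇒ c
@+14  big-endian(89 80 00 00) = 0x89800000
  top 7b → 0x44 → ldr [RR]
  rd@[24:23]=0x3 ⇒ d
  rs@[22:21]=0x0 ⇒ a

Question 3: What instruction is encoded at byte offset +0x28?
pop c

+0x28: f7 00 00 00 ⇒ word 0xf7000000 (big)
  opcode bits[31:25]=0x7b: pop/R
  rd: (w>>23)&0x3=0x2 → c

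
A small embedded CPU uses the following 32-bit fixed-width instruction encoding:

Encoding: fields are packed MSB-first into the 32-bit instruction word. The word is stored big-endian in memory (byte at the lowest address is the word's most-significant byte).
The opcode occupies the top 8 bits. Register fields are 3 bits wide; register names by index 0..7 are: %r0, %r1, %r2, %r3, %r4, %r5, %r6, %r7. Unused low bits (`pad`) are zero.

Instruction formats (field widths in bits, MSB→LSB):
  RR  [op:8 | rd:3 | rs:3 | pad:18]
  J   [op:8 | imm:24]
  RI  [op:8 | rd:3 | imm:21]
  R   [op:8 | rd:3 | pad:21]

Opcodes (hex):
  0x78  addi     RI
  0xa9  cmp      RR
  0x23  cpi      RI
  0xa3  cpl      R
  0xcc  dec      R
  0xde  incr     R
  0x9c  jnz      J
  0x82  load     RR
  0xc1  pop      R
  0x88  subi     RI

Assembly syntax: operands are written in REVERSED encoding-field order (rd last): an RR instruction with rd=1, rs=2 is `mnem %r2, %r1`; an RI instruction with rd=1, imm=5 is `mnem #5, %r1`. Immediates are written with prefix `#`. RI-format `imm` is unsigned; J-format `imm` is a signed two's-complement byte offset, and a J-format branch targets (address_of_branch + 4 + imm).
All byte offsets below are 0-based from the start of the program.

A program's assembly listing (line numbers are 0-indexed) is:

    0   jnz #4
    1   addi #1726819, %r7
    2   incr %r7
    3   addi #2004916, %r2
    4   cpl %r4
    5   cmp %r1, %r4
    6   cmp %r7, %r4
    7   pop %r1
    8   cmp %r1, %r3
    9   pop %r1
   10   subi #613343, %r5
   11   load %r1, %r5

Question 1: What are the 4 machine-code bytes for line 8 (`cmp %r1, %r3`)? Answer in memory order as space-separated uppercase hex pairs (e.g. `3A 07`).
A9 64 00 00

L8: cmp op=0xa9:8|rd=3:3|rs=1:3|pad=0:18 ⇒ 0xa9640000 ⇒ big a9 64 00 00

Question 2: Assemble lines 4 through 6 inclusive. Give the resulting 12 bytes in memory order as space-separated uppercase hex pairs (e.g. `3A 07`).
L4: cpl op=0xa3:8|rd=4:3|pad=0:21 ⇒ 0xa3800000 ⇒ big a3 80 00 00
L5: cmp op=0xa9:8|rd=4:3|rs=1:3|pad=0:18 ⇒ 0xa9840000 ⇒ big a9 84 00 00
L6: cmp op=0xa9:8|rd=4:3|rs=7:3|pad=0:18 ⇒ 0xa99c0000 ⇒ big a9 9c 00 00

A3 80 00 00 A9 84 00 00 A9 9C 00 00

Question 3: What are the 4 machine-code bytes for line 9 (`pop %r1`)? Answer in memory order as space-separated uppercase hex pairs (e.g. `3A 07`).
C1 20 00 00

9. pop fields op=0xc1:8|rd=1:3|pad=0:21 → word c1200000h → c1 20 00 00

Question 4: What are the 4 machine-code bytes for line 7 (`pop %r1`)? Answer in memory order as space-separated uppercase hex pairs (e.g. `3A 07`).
L7: pop op=0xc1:8|rd=1:3|pad=0:21 ⇒ 0xc1200000 ⇒ big c1 20 00 00

C1 20 00 00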